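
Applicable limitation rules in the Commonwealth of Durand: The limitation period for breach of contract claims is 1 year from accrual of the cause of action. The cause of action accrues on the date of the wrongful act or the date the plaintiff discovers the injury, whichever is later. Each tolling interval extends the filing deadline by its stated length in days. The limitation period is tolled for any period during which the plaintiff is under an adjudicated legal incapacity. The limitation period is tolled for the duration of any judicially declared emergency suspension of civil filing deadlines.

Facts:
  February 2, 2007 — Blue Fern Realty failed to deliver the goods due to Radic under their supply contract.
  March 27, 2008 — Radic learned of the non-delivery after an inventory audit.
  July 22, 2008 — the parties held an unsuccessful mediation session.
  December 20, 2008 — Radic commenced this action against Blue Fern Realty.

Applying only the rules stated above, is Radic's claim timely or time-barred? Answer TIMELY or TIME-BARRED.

The claim accrued on March 27, 2008 — the later of the February 2, 2007 act and the March 27, 2008 discovery.
1 year from March 27, 2008 is March 27, 2009.
None of the other events listed affects the running of the period under the stated rules.
The December 20, 2008 filing precedes the March 27, 2009 deadline; the claim is timely.

TIMELY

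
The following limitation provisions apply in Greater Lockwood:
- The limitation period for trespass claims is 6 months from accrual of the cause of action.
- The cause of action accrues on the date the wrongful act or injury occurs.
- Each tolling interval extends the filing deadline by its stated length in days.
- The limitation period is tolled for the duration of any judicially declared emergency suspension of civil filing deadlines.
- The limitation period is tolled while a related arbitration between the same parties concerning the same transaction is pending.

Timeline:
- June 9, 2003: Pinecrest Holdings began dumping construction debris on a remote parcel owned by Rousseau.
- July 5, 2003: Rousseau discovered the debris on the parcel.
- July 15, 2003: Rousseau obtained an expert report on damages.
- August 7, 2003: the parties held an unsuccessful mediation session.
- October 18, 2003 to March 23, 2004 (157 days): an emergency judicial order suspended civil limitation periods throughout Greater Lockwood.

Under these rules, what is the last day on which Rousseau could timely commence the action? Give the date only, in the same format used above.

Accrual is governed by the date of the act, so the period began to run on June 9, 2003; the later discovery on July 5, 2003 is irrelevant under the stated rule.
Adding the 6 months base period to June 9, 2003 gives a deadline of December 9, 2003, before any tolling.
The period was tolled for 157 days by the emergency suspension of filing deadlines (October 18, 2003 to March 23, 2004), pushing the deadline to May 14, 2004.
None of the other events listed affects the running of the period under the stated rules.

May 14, 2004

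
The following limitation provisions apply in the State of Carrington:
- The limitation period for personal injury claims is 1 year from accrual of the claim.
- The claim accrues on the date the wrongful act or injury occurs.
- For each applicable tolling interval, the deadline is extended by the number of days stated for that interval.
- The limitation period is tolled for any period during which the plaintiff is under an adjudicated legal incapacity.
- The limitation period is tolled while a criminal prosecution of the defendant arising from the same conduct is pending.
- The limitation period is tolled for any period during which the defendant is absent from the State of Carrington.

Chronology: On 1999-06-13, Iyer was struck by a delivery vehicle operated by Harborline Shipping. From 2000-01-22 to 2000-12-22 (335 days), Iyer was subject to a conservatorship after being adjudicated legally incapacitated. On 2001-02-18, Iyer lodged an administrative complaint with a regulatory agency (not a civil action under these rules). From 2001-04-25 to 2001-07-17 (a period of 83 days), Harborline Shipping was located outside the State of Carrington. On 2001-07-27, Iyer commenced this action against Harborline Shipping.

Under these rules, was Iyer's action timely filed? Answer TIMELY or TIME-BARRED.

TIMELY

The claim accrued on 1999-06-13, when the wrongful act occurred.
1 year from 1999-06-13 is 2000-06-13.
The period was tolled for 335 days by the plaintiff's legal incapacity (2000-01-22 to 2000-12-22), pushing the deadline to 2001-05-14.
The period was tolled for 83 days by the defendant's absence from the jurisdiction (2001-04-25 to 2001-07-17), pushing the deadline to 2001-08-05.
Nothing else in the chronology tolls or restarts the period.
The 2001-07-27 filing precedes the 2001-08-05 deadline; the claim is timely.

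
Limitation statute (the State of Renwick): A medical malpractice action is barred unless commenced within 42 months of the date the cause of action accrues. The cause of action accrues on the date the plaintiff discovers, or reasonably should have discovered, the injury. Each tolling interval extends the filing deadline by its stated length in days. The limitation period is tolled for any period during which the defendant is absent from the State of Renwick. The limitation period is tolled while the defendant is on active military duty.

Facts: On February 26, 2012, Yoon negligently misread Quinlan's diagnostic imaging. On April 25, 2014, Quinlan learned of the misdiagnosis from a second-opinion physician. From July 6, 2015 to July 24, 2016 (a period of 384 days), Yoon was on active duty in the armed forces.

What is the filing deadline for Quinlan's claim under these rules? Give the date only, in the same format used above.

November 13, 2018

Under the discovery rule, the claim accrued on April 25, 2014, when Quinlan discovered the injury — not on the February 26, 2012 date of the underlying act.
The untolled deadline — 42 months after April 25, 2014 — is October 25, 2017.
The defendant's active military service from July 6, 2015 to July 24, 2016 tolled the period for 384 days, extending the deadline to November 13, 2018.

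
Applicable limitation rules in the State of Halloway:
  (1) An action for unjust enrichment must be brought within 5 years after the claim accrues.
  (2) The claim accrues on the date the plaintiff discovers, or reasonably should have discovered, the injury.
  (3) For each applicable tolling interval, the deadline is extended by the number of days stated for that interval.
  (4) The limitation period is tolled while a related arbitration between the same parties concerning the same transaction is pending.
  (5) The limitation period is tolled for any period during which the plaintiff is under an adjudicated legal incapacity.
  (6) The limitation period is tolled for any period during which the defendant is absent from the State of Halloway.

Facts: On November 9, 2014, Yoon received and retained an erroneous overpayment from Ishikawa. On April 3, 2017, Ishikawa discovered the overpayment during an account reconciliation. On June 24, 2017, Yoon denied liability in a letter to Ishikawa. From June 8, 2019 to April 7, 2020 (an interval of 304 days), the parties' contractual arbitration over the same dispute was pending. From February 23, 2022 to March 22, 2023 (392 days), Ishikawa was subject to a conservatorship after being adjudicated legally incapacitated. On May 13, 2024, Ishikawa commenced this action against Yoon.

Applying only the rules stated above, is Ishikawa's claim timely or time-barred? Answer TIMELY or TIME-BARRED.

Under the discovery rule, the claim accrued on April 3, 2017, when Ishikawa discovered the injury — not on the November 9, 2014 date of the underlying act.
Adding the 5 years base period to April 3, 2017 gives a deadline of April 3, 2022, before any tolling.
The pending related arbitration from June 8, 2019 to April 7, 2020 tolled the period for 304 days, extending the deadline to February 1, 2023.
The period was tolled for 392 days by the plaintiff's legal incapacity (February 23, 2022 to March 22, 2023), pushing the deadline to February 28, 2024.
The other events in the timeline have no effect on the limitation period under the stated rules.
The May 13, 2024 filing falls after the February 28, 2024 deadline; the claim is time-barred.

TIME-BARRED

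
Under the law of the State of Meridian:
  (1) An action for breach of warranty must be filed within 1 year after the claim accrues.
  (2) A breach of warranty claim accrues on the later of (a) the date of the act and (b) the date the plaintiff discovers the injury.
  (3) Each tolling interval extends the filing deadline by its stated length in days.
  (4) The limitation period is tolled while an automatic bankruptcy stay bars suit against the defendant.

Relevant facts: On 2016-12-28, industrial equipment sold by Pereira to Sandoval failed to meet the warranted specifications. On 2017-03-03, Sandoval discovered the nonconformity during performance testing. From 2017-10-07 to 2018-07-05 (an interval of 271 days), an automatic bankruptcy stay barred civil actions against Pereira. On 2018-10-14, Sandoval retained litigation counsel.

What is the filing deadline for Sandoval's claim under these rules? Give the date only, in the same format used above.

2018-11-29

Because discovery on 2017-03-03 post-dates the 2016-12-28 act, accrual under the later-of rule falls on 2017-03-03.
1 year from 2017-03-03 is 2018-03-03.
The automatic bankruptcy stay from 2017-10-07 to 2018-07-05 tolled the period for 271 days, extending the deadline to 2018-11-29.
Nothing else in the chronology tolls or restarts the period.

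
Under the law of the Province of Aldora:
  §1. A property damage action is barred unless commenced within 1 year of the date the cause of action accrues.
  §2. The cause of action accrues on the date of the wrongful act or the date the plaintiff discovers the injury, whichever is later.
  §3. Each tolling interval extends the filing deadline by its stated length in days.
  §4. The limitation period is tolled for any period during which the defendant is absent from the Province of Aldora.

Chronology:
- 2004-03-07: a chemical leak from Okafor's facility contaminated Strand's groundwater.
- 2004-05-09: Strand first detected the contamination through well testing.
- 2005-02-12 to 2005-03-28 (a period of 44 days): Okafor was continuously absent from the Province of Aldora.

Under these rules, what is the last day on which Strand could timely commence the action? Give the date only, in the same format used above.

2005-06-22

The claim accrued on 2004-05-09 — the later of the 2004-03-07 act and the 2004-05-09 discovery.
The untolled deadline — 1 year after 2004-05-09 — is 2005-05-09.
The period was tolled for 44 days by the defendant's absence from the jurisdiction (2005-02-12 to 2005-03-28), pushing the deadline to 2005-06-22.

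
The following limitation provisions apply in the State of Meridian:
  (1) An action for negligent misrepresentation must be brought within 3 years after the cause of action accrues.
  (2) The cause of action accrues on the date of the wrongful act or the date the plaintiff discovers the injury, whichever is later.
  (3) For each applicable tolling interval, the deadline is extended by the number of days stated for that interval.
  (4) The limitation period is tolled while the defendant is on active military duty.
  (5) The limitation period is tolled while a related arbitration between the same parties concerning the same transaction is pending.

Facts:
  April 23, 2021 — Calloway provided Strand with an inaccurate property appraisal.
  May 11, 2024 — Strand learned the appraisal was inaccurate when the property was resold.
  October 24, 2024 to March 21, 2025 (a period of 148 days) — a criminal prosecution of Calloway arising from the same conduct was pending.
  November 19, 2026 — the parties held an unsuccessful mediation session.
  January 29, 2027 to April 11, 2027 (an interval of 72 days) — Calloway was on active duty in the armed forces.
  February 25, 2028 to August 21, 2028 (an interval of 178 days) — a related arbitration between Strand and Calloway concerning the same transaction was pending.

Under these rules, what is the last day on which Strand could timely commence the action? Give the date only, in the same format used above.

The claim accrued on May 11, 2024 — the later of the April 23, 2021 act and the May 11, 2024 discovery.
Adding the 3 years base period to May 11, 2024 gives a deadline of May 11, 2027, before any tolling.
The defendant's active military service from January 29, 2027 to April 11, 2027 tolled the period for 72 days, extending the deadline to July 22, 2027.
The pending related arbitration starting February 25, 2028 came too late — the period had run on July 22, 2027 — and so does not extend the deadline.
Although a criminal prosecution ran from October 24, 2024 to March 21, 2025, the stated rules do not make that a tolling event, so it is disregarded.
None of the other events listed affects the running of the period under the stated rules.

July 22, 2027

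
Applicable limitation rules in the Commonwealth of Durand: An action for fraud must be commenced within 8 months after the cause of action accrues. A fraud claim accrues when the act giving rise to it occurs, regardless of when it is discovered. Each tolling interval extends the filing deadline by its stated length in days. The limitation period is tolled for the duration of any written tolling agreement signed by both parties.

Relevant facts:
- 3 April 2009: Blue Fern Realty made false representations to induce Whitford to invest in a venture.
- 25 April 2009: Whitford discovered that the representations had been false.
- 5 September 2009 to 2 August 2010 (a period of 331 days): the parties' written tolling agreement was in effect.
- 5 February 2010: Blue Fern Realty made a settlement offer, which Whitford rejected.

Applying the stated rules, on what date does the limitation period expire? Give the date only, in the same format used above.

30 October 2010

Accrual is governed by the date of the act, so the period began to run on 3 April 2009; the later discovery on 25 April 2009 is irrelevant under the stated rule.
Adding the 8 months base period to 3 April 2009 gives a deadline of 3 December 2009, before any tolling.
The period was tolled for 331 days by the written tolling agreement (5 September 2009 to 2 August 2010), pushing the deadline to 30 October 2010.
None of the other events listed affects the running of the period under the stated rules.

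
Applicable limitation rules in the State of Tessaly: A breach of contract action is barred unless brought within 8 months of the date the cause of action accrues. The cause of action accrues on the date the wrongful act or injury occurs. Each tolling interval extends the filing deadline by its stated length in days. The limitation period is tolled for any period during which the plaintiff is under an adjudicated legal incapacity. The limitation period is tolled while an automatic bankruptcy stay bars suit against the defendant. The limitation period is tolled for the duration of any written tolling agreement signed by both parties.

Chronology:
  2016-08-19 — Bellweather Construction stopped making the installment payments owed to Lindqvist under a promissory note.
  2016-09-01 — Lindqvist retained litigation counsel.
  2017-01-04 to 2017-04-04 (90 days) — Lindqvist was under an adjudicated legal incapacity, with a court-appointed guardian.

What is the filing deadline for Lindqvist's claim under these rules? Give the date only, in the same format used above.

The limitation period began to run on 2016-08-19.
8 months from 2016-08-19 is 2017-04-19.
The plaintiff's legal incapacity from 2017-01-04 to 2017-04-04 tolled the period for 90 days, extending the deadline to 2017-07-18.
The other events in the timeline have no effect on the limitation period under the stated rules.

2017-07-18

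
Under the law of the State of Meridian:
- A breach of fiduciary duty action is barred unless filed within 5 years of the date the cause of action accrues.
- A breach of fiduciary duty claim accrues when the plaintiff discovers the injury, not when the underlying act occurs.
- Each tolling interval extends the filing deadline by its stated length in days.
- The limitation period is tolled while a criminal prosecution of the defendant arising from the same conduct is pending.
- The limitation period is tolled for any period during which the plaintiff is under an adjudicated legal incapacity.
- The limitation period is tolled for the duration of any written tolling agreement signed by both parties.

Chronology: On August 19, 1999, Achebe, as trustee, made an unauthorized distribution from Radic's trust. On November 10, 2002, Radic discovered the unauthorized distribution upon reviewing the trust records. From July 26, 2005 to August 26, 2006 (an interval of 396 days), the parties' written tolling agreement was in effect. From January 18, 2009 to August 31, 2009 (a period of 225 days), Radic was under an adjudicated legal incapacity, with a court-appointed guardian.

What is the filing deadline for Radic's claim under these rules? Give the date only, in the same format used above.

Accrual is tied to discovery, so the period began on November 10, 2002 rather than on August 19, 1999 when the act occurred.
The untolled deadline — 5 years after November 10, 2002 — is November 10, 2007.
Because the written tolling agreement ran from July 26, 2005 to August 26, 2006, the deadline is extended by 396 days to December 10, 2008.
The plaintiff's legal incapacity from January 18, 2009 to August 31, 2009 began after the period had already run on December 10, 2008, so it has no tolling effect.

December 10, 2008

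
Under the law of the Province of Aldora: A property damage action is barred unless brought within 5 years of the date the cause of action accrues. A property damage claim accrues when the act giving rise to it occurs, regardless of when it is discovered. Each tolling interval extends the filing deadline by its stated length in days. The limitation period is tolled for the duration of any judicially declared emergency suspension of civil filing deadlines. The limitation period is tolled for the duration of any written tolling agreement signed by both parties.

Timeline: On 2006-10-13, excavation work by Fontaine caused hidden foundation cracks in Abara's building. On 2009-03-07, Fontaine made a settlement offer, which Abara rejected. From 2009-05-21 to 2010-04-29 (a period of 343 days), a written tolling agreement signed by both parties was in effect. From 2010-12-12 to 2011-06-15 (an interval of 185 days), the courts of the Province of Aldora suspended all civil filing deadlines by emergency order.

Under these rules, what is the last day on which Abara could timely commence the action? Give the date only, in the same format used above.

The cause of action accrued on 2006-10-13, the date of the act.
5 years from 2006-10-13 is 2011-10-13.
The written tolling agreement from 2009-05-21 to 2010-04-29 tolled the period for 343 days, extending the deadline to 2012-09-20.
Because the emergency suspension of filing deadlines ran from 2010-12-12 to 2011-06-15, the deadline is extended by 185 days to 2013-03-24.
None of the other events listed affects the running of the period under the stated rules.

2013-03-24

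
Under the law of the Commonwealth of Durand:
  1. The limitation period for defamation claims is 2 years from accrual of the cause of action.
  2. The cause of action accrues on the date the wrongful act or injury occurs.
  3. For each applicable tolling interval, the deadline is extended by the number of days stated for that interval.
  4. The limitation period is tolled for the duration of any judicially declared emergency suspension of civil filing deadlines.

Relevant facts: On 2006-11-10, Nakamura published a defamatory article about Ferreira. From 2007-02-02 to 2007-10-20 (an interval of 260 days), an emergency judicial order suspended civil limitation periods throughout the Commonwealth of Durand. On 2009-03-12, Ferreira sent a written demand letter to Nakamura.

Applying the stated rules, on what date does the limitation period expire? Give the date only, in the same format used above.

2009-07-28

The limitation period began to run on 2006-11-10.
Adding the 2 years base period to 2006-11-10 gives a deadline of 2008-11-10, before any tolling.
The emergency suspension of filing deadlines from 2007-02-02 to 2007-10-20 tolled the period for 260 days, extending the deadline to 2009-07-28.
The other events in the timeline have no effect on the limitation period under the stated rules.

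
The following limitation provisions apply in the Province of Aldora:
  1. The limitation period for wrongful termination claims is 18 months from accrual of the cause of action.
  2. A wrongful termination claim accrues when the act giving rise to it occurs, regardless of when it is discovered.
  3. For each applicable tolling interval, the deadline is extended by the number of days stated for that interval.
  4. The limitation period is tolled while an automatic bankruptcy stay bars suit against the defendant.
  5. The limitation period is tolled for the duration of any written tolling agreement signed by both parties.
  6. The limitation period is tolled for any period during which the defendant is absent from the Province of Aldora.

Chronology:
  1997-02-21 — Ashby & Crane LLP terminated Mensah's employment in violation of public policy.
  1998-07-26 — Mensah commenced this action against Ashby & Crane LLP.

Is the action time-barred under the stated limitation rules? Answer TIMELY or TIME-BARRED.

The claim accrued on 1997-02-21, when the wrongful act occurred.
18 months from 1997-02-21 is 1998-08-21.
The 1998-07-26 filing precedes the 1998-08-21 deadline; the claim is timely.

TIMELY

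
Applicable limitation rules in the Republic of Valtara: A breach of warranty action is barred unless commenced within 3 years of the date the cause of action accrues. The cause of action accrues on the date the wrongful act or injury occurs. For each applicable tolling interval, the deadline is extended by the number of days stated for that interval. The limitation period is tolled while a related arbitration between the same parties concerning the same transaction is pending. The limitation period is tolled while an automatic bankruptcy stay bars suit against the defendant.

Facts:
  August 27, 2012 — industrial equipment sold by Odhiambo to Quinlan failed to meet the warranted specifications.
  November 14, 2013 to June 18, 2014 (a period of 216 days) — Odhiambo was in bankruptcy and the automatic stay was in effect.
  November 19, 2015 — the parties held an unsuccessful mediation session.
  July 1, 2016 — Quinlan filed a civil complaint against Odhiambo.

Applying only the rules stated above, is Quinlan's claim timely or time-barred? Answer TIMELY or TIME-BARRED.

The cause of action accrued on August 27, 2012, the date of the act.
Adding the 3 years base period to August 27, 2012 gives a deadline of August 27, 2015, before any tolling.
Because the automatic bankruptcy stay ran from November 14, 2013 to June 18, 2014, the deadline is extended by 216 days to March 30, 2016.
Nothing else in the chronology tolls or restarts the period.
Filing on July 1, 2016 missed the March 30, 2016 deadline — the action is time-barred.

TIME-BARRED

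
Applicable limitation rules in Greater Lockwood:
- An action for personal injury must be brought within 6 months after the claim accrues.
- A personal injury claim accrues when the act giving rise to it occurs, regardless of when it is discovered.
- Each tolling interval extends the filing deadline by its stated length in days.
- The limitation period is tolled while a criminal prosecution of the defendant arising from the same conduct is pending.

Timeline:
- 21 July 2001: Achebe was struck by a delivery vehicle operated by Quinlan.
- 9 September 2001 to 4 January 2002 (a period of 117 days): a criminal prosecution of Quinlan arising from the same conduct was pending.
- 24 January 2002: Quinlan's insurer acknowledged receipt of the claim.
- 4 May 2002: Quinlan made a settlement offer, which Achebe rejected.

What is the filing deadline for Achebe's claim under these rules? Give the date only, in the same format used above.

18 May 2002

The limitation period began to run on 21 July 2001.
The untolled deadline — 6 months after 21 July 2001 — is 21 January 2002.
The period was tolled for 117 days by the pending criminal prosecution (9 September 2001 to 4 January 2002), pushing the deadline to 18 May 2002.
The other events in the timeline have no effect on the limitation period under the stated rules.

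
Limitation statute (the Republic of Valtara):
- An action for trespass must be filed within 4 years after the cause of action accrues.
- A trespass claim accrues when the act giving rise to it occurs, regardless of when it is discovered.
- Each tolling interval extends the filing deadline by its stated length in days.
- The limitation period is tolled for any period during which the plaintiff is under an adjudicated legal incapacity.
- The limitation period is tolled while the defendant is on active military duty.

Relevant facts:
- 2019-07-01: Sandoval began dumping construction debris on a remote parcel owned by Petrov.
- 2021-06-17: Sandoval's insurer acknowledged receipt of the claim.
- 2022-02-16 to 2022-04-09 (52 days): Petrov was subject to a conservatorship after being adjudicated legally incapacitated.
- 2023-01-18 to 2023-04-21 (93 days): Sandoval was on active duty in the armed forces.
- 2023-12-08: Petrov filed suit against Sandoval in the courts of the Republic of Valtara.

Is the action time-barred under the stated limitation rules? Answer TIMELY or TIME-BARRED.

The cause of action accrued on 2019-07-01, the date of the act.
The untolled deadline — 4 years after 2019-07-01 — is 2023-07-01.
The plaintiff's legal incapacity from 2022-02-16 to 2022-04-09 tolled the period for 52 days, extending the deadline to 2023-08-22.
Because the defendant's active military service ran from 2023-01-18 to 2023-04-21, the deadline is extended by 93 days to 2023-11-23.
Nothing else in the chronology tolls or restarts the period.
Filing on 2023-12-08 missed the 2023-11-23 deadline — the action is time-barred.

TIME-BARRED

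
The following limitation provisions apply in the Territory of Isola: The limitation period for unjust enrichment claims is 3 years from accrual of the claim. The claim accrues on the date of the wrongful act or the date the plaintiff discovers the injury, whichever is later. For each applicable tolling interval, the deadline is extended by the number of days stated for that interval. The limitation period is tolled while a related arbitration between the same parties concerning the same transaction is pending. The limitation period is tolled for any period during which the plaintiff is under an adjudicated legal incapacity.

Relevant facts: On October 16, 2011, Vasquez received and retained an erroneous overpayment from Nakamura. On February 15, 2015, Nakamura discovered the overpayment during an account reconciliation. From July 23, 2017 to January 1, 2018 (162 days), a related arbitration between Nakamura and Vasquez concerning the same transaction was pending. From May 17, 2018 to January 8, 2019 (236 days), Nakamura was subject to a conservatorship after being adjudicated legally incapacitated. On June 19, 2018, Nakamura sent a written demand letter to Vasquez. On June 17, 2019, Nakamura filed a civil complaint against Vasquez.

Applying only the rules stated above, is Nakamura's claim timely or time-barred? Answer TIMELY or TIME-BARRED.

TIME-BARRED

Taking the later of the act (October 16, 2011) and discovery (February 15, 2015), the claim accrued on February 15, 2015.
The untolled deadline — 3 years after February 15, 2015 — is February 15, 2018.
Because the pending related arbitration ran from July 23, 2017 to January 1, 2018, the deadline is extended by 162 days to July 27, 2018.
Because the plaintiff's legal incapacity ran from May 17, 2018 to January 8, 2019, the deadline is extended by 236 days to March 20, 2019.
The other events in the timeline have no effect on the limitation period under the stated rules.
Nakamura filed on June 17, 2019, after the March 20, 2019 deadline, so the action is time-barred.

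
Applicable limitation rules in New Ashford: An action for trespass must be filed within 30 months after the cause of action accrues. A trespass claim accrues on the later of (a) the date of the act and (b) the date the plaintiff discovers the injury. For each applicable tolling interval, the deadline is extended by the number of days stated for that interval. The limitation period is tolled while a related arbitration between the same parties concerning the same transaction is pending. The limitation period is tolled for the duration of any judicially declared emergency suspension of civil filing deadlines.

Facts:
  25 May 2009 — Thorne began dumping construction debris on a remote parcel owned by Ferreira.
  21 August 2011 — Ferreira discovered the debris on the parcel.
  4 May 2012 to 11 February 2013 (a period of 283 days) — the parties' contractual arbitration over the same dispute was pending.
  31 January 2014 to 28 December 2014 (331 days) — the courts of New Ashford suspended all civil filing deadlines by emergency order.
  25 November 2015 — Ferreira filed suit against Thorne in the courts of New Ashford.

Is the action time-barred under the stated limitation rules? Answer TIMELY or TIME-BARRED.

TIME-BARRED

Taking the later of the act (25 May 2009) and discovery (21 August 2011), the claim accrued on 21 August 2011.
Adding the 30 months base period to 21 August 2011 gives a deadline of 21 February 2014, before any tolling.
Because the pending related arbitration ran from 4 May 2012 to 11 February 2013, the deadline is extended by 283 days to 1 December 2014.
The period was tolled for 331 days by the emergency suspension of filing deadlines (31 January 2014 to 28 December 2014), pushing the deadline to 28 October 2015.
The 25 November 2015 filing falls after the 28 October 2015 deadline; the claim is time-barred.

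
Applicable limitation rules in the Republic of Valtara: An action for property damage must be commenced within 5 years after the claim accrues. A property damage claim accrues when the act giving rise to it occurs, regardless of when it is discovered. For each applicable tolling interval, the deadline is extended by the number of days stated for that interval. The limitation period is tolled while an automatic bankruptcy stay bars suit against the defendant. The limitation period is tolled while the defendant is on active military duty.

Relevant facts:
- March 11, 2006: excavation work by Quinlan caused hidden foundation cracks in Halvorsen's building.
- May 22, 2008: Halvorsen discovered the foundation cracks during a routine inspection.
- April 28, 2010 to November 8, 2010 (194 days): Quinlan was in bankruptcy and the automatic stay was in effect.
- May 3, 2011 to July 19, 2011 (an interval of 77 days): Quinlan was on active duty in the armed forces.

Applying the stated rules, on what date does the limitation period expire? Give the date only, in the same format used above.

December 7, 2011

Accrual is governed by the date of the act, so the period began to run on March 11, 2006; the later discovery on May 22, 2008 is irrelevant under the stated rule.
The untolled deadline — 5 years after March 11, 2006 — is March 11, 2011.
Because the automatic bankruptcy stay ran from April 28, 2010 to November 8, 2010, the deadline is extended by 194 days to September 21, 2011.
The period was tolled for 77 days by the defendant's active military service (May 3, 2011 to July 19, 2011), pushing the deadline to December 7, 2011.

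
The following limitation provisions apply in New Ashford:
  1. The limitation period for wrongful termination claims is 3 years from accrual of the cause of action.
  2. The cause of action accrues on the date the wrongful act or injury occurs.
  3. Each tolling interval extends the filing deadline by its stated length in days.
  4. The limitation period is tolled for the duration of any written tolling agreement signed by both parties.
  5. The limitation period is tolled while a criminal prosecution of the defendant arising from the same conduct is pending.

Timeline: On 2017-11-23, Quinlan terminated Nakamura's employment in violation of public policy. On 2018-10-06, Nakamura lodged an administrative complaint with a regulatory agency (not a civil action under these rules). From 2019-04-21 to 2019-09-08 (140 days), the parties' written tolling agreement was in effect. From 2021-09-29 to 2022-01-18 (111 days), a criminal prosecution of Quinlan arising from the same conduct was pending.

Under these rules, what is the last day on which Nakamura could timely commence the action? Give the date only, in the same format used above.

The claim accrued on 2017-11-23, when the wrongful act occurred.
3 years from 2017-11-23 is 2020-11-23.
Because the written tolling agreement ran from 2019-04-21 to 2019-09-08, the deadline is extended by 140 days to 2021-04-12.
The pending criminal prosecution starting 2021-09-29 came too late — the period had run on 2021-04-12 — and so does not extend the deadline.
Nothing else in the chronology tolls or restarts the period.

2021-04-12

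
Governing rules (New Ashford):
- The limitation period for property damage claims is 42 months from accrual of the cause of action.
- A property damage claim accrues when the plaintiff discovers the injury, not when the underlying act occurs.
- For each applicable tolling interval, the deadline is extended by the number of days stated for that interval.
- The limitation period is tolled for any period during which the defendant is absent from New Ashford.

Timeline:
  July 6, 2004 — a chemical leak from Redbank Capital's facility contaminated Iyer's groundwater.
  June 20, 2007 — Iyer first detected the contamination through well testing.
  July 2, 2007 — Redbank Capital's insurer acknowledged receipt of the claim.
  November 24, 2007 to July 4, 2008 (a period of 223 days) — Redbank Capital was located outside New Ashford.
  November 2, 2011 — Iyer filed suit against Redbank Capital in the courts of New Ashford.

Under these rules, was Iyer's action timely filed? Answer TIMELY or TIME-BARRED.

TIME-BARRED

The claim did not accrue until Iyer discovered the injury on June 20, 2007; the July 6, 2004 act date does not start the clock under the stated rule.
42 months from June 20, 2007 is December 20, 2010.
The defendant's absence from the jurisdiction from November 24, 2007 to July 4, 2008 tolled the period for 223 days, extending the deadline to July 31, 2011.
None of the other events listed affects the running of the period under the stated rules.
Iyer filed on November 2, 2011, after the July 31, 2011 deadline, so the action is time-barred.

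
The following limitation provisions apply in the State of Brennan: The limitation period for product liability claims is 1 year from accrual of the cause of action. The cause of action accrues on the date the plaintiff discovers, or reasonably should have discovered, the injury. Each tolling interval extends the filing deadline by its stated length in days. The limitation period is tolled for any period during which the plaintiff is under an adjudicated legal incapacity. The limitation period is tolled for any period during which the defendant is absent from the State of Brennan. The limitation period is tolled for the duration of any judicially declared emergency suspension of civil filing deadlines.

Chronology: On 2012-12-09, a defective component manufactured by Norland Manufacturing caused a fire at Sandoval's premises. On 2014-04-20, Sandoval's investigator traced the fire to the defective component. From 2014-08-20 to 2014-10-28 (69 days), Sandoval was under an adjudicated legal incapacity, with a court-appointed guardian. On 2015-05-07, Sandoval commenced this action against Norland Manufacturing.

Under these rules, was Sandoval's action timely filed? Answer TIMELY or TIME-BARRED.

The claim did not accrue until Sandoval discovered the injury on 2014-04-20; the 2012-12-09 act date does not start the clock under the stated rule.
The untolled deadline — 1 year after 2014-04-20 — is 2015-04-20.
Because the plaintiff's legal incapacity ran from 2014-08-20 to 2014-10-28, the deadline is extended by 69 days to 2015-06-28.
The 2015-05-07 filing precedes the 2015-06-28 deadline; the claim is timely.

TIMELY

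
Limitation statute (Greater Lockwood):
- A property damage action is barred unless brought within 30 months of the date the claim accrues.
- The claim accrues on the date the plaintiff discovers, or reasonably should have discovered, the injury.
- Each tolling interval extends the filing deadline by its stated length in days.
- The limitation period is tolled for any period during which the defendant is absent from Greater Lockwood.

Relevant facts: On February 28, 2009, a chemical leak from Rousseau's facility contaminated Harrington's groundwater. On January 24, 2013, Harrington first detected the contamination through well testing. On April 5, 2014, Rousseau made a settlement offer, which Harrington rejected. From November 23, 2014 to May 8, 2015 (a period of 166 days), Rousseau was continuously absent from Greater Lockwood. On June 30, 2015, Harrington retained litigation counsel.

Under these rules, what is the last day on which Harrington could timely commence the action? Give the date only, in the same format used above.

January 6, 2016

Under the discovery rule, the claim accrued on January 24, 2013, when Harrington discovered the injury — not on the February 28, 2009 date of the underlying act.
30 months from January 24, 2013 is July 24, 2015.
Because the defendant's absence from the jurisdiction ran from November 23, 2014 to May 8, 2015, the deadline is extended by 166 days to January 6, 2016.
The other events in the timeline have no effect on the limitation period under the stated rules.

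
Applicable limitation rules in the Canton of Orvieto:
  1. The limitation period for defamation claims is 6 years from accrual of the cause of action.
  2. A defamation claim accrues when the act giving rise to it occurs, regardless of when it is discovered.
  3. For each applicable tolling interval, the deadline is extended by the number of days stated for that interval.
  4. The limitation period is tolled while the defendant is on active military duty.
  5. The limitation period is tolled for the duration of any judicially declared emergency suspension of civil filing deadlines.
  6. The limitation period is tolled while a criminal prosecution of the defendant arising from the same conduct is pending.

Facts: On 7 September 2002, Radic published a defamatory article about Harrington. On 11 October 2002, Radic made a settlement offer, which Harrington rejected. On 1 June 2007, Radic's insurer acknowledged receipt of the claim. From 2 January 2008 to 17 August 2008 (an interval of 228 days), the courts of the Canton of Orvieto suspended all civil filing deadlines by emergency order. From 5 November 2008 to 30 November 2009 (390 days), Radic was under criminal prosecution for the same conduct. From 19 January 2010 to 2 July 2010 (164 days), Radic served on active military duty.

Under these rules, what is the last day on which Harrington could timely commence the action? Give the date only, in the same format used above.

29 October 2010

The limitation period began to run on 7 September 2002.
The untolled deadline — 6 years after 7 September 2002 — is 7 September 2008.
The emergency suspension of filing deadlines from 2 January 2008 to 17 August 2008 tolled the period for 228 days, extending the deadline to 23 April 2009.
The period was tolled for 390 days by the pending criminal prosecution (5 November 2008 to 30 November 2009), pushing the deadline to 18 May 2010.
The defendant's active military service from 19 January 2010 to 2 July 2010 tolled the period for 164 days, extending the deadline to 29 October 2010.
The other events in the timeline have no effect on the limitation period under the stated rules.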